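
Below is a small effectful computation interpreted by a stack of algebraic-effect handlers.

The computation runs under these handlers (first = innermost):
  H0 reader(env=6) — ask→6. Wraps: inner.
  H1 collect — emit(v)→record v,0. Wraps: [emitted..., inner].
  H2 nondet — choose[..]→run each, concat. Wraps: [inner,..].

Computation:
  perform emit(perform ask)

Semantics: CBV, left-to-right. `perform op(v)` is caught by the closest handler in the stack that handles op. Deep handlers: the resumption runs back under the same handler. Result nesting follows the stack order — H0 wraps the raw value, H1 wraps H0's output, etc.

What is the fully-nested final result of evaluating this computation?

Answer: [[6, 0]]

Step-by-step:
ask @ H0 ⇒ 6
emit(6) @ H1 ⇒ out+=6
H0 returns 0
H1 returns [6, 0]
H2 returns [[6, 0]]
= [[6, 0]]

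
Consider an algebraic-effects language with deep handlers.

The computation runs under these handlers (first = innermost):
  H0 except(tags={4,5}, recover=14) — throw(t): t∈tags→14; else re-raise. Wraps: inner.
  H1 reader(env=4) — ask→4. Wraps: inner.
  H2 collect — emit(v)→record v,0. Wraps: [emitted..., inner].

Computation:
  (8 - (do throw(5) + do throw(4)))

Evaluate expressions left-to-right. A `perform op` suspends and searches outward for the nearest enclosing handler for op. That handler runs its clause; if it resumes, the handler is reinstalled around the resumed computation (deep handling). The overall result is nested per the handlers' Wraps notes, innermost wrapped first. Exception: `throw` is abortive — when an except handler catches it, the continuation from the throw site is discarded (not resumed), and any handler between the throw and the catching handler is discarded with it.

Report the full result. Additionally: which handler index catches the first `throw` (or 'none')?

Answer: [14] ; first throw caught by: H0

Working:
throw(5) @ H0 caught ⇒ 14
H1 returns 14
H2 returns [14]
= [14]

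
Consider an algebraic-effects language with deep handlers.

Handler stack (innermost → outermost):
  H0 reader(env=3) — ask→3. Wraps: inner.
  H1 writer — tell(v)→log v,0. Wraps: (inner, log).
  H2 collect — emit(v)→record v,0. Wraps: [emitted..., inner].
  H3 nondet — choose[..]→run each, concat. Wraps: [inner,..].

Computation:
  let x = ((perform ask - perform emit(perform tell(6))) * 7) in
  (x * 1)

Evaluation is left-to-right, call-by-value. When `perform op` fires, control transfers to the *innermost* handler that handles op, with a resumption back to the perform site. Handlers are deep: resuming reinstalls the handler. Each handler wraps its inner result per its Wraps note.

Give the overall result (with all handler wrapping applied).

Answer: [[0, (21, (6))]]

Working:
ask @ H0 ⇒ 3
tell(6) @ H1 ⇒ log+=6
emit(0) @ H2 ⇒ out+=0
H0 returns 21
H1 returns (21, (6))
H2 returns [0, (21, (6))]
H3 returns [[0, (21, (6))]]
= [[0, (21, (6))]]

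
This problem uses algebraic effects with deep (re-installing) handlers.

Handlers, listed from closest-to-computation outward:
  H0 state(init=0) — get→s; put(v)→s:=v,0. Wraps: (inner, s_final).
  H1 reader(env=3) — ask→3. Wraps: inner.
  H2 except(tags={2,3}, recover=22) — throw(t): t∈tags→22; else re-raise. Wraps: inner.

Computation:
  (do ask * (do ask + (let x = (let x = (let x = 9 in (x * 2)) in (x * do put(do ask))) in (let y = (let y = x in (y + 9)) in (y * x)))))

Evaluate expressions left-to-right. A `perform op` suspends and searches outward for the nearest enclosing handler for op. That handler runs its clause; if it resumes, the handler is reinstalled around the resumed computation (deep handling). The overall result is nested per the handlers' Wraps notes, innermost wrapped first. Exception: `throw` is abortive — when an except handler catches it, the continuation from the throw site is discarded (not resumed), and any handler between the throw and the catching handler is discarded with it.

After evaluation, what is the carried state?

Answer: 3

Working:
ask @ H1 ⇒ 3
ask @ H1 ⇒ 3
ask @ H1 ⇒ 3
put(3) @ H0 ⇒ s:=3
H0 returns (9, 3)
H1 returns (9, 3)
H2 returns (9, 3)
= (9, 3)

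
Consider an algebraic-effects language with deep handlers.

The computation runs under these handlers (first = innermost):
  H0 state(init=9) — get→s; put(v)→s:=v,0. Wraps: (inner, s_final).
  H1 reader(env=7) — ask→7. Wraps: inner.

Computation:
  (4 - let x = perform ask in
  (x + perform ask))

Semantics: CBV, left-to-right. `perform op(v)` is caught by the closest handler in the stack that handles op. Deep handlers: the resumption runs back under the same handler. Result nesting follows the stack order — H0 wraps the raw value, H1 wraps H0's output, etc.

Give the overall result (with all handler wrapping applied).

Answer: (-10, 9)

Step-by-step:
ask @ H1 ⇒ 7
ask @ H1 ⇒ 7
H0 returns (-10, 9)
H1 returns (-10, 9)
= (-10, 9)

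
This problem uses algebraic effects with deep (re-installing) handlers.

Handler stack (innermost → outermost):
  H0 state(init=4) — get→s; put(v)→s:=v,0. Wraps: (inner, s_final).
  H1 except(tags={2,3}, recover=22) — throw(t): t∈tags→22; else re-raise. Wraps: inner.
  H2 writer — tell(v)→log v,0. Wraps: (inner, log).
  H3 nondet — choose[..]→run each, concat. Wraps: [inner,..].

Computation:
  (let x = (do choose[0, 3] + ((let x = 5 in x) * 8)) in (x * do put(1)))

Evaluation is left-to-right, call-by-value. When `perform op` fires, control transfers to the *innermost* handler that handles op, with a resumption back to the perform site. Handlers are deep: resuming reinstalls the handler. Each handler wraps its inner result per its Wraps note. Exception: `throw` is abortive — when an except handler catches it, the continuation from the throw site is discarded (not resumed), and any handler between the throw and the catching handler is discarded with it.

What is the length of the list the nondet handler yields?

Answer: 2

Working:
choose[0, 3] @ H3
  branch[0] choose=0:
    put(1) @ H0 ⇒ s:=1
    H0 returns (0, 1)
    H1 returns (0, 1)
    H2 returns ((0, 1), ())
    H3 returns [((0, 1), ())]
  branch[1] choose=3:
    put(1) @ H0 ⇒ s:=1
    H0 returns (0, 1)
    H1 returns (0, 1)
    H2 returns ((0, 1), ())
    H3 returns [((0, 1), ())]
= [((0, 1), ()), ((0, 1), ())]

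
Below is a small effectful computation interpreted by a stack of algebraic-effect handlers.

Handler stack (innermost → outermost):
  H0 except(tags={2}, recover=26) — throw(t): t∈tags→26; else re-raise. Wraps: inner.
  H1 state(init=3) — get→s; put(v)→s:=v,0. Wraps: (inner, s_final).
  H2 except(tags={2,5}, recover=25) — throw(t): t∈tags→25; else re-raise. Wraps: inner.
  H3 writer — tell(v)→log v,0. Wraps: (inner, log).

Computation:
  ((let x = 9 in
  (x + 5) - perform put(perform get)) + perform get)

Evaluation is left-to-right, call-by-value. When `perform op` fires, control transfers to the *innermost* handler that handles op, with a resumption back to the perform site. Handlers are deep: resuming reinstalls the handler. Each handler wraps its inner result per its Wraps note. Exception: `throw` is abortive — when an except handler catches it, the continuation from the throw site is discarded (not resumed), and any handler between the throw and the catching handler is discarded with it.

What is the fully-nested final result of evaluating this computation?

Answer: ((17, 3), ())

Step-by-step:
get @ H1 ⇒ 3
put(3) @ H1 ⇒ s:=3
get @ H1 ⇒ 3
H0 returns 17
H1 returns (17, 3)
H2 returns (17, 3)
H3 returns ((17, 3), ())
= ((17, 3), ())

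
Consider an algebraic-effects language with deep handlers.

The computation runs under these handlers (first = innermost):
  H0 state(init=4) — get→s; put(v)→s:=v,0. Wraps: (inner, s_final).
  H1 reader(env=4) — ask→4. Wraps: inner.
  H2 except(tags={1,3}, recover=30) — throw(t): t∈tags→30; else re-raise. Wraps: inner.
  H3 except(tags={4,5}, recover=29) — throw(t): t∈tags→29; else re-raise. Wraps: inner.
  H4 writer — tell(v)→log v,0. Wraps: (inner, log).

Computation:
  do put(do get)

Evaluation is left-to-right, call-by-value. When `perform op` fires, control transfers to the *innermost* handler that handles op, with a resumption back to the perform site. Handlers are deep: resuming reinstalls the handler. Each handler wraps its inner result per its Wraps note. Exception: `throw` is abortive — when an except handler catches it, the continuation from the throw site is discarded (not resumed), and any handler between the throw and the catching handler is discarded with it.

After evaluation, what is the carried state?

Evaluation trace:
get @ H0 ⇒ 4
put(4) @ H0 ⇒ s:=4
H0 returns (0, 4)
H1 returns (0, 4)
H2 returns (0, 4)
H3 returns (0, 4)
H4 returns ((0, 4), ())
= ((0, 4), ())

Answer: 4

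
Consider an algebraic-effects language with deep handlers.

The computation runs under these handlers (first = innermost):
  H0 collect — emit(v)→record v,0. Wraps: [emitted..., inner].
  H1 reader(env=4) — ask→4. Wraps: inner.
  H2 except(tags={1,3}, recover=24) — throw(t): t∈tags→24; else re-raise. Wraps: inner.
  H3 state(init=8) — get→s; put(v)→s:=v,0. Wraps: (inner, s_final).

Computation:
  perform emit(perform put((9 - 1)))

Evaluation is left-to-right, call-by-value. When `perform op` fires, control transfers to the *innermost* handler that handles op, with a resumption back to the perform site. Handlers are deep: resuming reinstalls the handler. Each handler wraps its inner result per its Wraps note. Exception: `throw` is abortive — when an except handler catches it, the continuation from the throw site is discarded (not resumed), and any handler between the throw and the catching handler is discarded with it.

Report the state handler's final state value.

Answer: 8

Step-by-step:
put(8) @ H3 ⇒ s:=8
emit(0) @ H0 ⇒ out+=0
H0 returns [0, 0]
H1 returns [0, 0]
H2 returns [0, 0]
H3 returns ([0, 0], 8)
= ([0, 0], 8)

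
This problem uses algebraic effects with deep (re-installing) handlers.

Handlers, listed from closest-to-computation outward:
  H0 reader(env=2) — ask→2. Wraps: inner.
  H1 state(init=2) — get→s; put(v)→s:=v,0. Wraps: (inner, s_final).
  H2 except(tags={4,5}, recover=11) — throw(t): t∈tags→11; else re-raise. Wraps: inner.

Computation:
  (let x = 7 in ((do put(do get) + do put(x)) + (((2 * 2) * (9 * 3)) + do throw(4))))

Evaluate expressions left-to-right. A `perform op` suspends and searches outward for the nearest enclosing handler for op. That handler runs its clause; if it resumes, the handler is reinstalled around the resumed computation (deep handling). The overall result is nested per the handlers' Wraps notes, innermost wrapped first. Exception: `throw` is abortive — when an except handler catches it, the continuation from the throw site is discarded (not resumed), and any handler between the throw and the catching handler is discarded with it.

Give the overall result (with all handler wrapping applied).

Evaluation trace:
get @ H1 ⇒ 2
put(2) @ H1 ⇒ s:=2
put(7) @ H1 ⇒ s:=7
throw(4) @ H2 caught ⇒ 11
= 11

Answer: 11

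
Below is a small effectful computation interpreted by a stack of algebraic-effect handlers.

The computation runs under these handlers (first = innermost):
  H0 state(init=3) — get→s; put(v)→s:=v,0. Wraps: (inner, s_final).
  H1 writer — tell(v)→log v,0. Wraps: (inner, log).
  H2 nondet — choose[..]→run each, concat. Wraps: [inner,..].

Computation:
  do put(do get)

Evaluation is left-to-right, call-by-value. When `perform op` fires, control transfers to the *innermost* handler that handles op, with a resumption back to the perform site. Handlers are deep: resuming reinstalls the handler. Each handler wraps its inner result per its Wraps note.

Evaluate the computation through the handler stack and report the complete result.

Step-by-step:
get @ H0 ⇒ 3
put(3) @ H0 ⇒ s:=3
H0 returns (0, 3)
H1 returns ((0, 3), ())
H2 returns [((0, 3), ())]
= [((0, 3), ())]

Answer: [((0, 3), ())]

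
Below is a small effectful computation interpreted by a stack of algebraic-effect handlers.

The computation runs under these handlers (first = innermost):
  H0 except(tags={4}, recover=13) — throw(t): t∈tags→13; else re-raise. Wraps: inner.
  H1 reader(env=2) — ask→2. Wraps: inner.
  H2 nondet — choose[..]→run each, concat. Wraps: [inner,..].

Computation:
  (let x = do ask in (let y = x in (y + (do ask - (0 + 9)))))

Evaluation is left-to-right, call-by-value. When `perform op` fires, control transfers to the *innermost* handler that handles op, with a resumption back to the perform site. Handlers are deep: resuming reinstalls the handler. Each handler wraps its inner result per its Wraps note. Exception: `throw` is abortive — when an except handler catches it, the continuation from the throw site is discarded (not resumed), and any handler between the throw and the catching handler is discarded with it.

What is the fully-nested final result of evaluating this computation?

Answer: [-5]

Step-by-step:
ask @ H1 ⇒ 2
ask @ H1 ⇒ 2
H0 returns -5
H1 returns -5
H2 returns [-5]
= [-5]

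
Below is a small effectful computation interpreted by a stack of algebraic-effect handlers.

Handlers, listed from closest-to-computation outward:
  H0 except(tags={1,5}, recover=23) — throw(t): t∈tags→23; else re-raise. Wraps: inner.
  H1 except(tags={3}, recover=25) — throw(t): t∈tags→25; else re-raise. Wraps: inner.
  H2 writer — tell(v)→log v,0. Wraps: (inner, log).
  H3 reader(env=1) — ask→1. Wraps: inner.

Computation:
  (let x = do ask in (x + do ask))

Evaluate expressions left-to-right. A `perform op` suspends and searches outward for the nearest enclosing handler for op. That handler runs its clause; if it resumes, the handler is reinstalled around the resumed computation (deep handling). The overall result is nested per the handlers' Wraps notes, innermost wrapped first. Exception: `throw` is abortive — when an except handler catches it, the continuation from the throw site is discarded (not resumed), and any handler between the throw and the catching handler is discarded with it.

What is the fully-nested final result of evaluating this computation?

Working:
ask @ H3 ⇒ 1
ask @ H3 ⇒ 1
H0 returns 2
H1 returns 2
H2 returns (2, ())
H3 returns (2, ())
= (2, ())

Answer: (2, ())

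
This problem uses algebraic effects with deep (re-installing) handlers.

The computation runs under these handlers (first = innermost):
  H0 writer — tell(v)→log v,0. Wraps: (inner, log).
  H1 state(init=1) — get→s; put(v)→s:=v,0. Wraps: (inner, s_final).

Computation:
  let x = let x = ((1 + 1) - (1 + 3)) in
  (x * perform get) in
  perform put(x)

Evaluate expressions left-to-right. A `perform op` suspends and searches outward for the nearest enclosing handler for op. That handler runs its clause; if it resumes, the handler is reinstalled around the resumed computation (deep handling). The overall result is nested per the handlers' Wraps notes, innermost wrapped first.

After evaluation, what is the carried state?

Answer: -2

Working:
get @ H1 ⇒ 1
put(-2) @ H1 ⇒ s:=-2
H0 returns (0, ())
H1 returns ((0, ()), -2)
= ((0, ()), -2)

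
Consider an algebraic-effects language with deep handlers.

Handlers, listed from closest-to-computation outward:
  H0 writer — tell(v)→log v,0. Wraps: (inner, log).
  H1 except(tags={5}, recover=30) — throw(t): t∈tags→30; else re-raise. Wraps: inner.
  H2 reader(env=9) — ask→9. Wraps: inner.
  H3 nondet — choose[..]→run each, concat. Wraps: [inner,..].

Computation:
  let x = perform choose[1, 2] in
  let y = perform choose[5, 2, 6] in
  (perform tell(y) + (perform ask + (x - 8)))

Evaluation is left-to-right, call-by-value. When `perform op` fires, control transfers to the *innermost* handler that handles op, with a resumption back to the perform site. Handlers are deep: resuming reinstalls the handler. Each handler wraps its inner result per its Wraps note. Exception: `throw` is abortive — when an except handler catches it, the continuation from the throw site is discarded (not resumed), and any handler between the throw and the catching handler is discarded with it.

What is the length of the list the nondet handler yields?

Answer: 6

Evaluation trace:
choose[1, 2] @ H3
  branch[0] choose=1:
    choose[5, 2, 6] @ H3
      branch[0] choose=5:
        tell(5) @ H0 ⇒ log+=5
        ask @ H2 ⇒ 9
        H0 returns (2, (5))
        H1 returns (2, (5))
        H2 returns (2, (5))
        H3 returns [(2, (5))]
      branch[1] choose=2:
        tell(2) @ H0 ⇒ log+=2
        ask @ H2 ⇒ 9
        H0 returns (2, (2))
        H1 returns (2, (2))
        H2 returns (2, (2))
        H3 returns [(2, (2))]
      branch[2] choose=6:
        tell(6) @ H0 ⇒ log+=6
        ask @ H2 ⇒ 9
        H0 returns (2, (6))
        H1 returns (2, (6))
        H2 returns (2, (6))
        H3 returns [(2, (6))]
  branch[1] choose=2:
    choose[5, 2, 6] @ H3
      branch[0] choose=5:
        tell(5) @ H0 ⇒ log+=5
        ask @ H2 ⇒ 9
        H0 returns (3, (5))
        H1 returns (3, (5))
        H2 returns (3, (5))
        H3 returns [(3, (5))]
      branch[1] choose=2:
        tell(2) @ H0 ⇒ log+=2
        ask @ H2 ⇒ 9
        H0 returns (3, (2))
        H1 returns (3, (2))
        H2 returns (3, (2))
        H3 returns [(3, (2))]
      branch[2] choose=6:
        tell(6) @ H0 ⇒ log+=6
        ask @ H2 ⇒ 9
        H0 returns (3, (6))
        H1 returns (3, (6))
        H2 returns (3, (6))
        H3 returns [(3, (6))]
= [(2, (5)), (2, (2)), (2, (6)), (3, (5)), (3, (2)), (3, (6))]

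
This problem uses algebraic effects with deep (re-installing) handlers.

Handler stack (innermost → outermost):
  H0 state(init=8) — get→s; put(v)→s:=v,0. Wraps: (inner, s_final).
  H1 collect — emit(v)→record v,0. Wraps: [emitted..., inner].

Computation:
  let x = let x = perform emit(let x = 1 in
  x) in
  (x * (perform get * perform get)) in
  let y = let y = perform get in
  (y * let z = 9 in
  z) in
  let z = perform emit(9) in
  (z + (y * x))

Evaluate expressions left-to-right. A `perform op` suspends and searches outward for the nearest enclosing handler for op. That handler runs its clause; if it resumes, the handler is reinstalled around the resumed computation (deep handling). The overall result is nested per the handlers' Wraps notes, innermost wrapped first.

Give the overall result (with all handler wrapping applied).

Answer: [1, 9, (0, 8)]

Evaluation trace:
emit(1) @ H1 ⇒ out+=1
get @ H0 ⇒ 8
get @ H0 ⇒ 8
get @ H0 ⇒ 8
emit(9) @ H1 ⇒ out+=9
H0 returns (0, 8)
H1 returns [1, 9, (0, 8)]
= [1, 9, (0, 8)]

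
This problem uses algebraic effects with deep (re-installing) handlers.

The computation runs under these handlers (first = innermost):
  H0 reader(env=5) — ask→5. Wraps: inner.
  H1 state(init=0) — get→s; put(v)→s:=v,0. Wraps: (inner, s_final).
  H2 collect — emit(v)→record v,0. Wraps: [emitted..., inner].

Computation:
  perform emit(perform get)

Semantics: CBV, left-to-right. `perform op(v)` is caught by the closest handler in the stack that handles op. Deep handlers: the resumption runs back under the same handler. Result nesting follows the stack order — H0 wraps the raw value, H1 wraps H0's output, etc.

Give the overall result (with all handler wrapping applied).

Step-by-step:
get @ H1 ⇒ 0
emit(0) @ H2 ⇒ out+=0
H0 returns 0
H1 returns (0, 0)
H2 returns [0, (0, 0)]
= [0, (0, 0)]

Answer: [0, (0, 0)]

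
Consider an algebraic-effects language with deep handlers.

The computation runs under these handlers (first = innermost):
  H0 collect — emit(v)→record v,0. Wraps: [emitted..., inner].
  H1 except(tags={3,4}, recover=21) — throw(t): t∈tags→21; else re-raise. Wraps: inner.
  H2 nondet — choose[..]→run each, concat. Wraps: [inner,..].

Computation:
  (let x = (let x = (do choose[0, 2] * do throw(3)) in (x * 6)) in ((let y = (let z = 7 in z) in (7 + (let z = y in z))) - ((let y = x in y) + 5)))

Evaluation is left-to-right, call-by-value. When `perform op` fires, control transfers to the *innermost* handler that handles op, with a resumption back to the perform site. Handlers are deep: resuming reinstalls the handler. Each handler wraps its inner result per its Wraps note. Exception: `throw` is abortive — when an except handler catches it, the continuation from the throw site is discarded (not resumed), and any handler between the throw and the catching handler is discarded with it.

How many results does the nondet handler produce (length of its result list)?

Evaluation trace:
choose[0, 2] @ H2
  branch[0] choose=0:
    throw(3) @ H1 caught ⇒ 21
    H2 returns [21]
  branch[1] choose=2:
    throw(3) @ H1 caught ⇒ 21
    H2 returns [21]
= [21, 21]

Answer: 2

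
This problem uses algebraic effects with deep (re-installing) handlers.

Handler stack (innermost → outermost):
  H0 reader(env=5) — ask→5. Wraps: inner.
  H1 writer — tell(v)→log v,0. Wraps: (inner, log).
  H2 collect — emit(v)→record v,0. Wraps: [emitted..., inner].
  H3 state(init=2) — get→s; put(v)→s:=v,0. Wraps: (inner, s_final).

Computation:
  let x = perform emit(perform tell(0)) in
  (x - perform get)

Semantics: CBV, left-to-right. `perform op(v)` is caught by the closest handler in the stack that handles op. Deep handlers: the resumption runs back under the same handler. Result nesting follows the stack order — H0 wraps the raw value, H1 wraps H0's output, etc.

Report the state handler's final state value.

Answer: 2

Working:
tell(0) @ H1 ⇒ log+=0
emit(0) @ H2 ⇒ out+=0
get @ H3 ⇒ 2
H0 returns -2
H1 returns (-2, (0))
H2 returns [0, (-2, (0))]
H3 returns ([0, (-2, (0))], 2)
= ([0, (-2, (0))], 2)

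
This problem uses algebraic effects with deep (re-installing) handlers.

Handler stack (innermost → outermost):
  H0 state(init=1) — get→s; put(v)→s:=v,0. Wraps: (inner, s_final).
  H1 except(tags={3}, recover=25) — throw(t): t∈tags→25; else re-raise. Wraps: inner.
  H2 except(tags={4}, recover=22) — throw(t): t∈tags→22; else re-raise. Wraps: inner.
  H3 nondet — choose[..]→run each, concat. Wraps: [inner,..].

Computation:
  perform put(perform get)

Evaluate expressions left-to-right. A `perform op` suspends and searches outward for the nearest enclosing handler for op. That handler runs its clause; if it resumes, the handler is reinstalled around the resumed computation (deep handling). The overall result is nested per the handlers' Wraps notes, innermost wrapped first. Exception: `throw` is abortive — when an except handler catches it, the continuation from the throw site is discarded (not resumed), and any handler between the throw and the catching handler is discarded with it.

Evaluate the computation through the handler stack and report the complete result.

Answer: [(0, 1)]

Working:
get @ H0 ⇒ 1
put(1) @ H0 ⇒ s:=1
H0 returns (0, 1)
H1 returns (0, 1)
H2 returns (0, 1)
H3 returns [(0, 1)]
= [(0, 1)]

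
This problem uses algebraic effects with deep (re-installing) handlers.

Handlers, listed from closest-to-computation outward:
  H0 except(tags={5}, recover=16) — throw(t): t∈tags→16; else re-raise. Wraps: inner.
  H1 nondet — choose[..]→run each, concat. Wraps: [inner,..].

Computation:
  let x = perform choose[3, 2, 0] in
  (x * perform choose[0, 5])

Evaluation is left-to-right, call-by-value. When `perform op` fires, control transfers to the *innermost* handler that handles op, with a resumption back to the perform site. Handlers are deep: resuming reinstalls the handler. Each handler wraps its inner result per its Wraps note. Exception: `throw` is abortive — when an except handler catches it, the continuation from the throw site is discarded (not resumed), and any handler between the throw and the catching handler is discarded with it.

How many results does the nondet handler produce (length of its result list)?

Answer: 6

Working:
choose[3, 2, 0] @ H1
  branch[0] choose=3:
    choose[0, 5] @ H1
      branch[0] choose=0:
        H0 returns 0
        H1 returns [0]
      branch[1] choose=5:
        H0 returns 15
        H1 returns [15]
  branch[1] choose=2:
    choose[0, 5] @ H1
      branch[0] choose=0:
        H0 returns 0
        H1 returns [0]
      branch[1] choose=5:
        H0 returns 10
        H1 returns [10]
  branch[2] choose=0:
    choose[0, 5] @ H1
      branch[0] choose=0:
        H0 returns 0
        H1 returns [0]
      branch[1] choose=5:
        H0 returns 0
        H1 returns [0]
= [0, 15, 0, 10, 0, 0]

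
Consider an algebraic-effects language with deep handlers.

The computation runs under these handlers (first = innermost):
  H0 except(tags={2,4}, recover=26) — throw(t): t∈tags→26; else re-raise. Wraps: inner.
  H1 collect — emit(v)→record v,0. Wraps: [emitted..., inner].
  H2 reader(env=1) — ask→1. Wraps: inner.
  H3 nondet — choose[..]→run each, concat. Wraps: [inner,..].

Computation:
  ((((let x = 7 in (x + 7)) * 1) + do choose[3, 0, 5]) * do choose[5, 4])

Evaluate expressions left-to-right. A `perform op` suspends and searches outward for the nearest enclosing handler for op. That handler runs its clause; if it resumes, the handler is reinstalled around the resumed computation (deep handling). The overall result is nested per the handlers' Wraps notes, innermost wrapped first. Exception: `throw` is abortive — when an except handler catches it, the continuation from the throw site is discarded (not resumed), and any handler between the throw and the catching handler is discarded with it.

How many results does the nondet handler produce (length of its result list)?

Answer: 6

Step-by-step:
choose[3, 0, 5] @ H3
  branch[0] choose=3:
    choose[5, 4] @ H3
      branch[0] choose=5:
        H0 returns 85
        H1 returns [85]
        H2 returns [85]
        H3 returns [[85]]
      branch[1] choose=4:
        H0 returns 68
        H1 returns [68]
        H2 returns [68]
        H3 returns [[68]]
  branch[1] choose=0:
    choose[5, 4] @ H3
      branch[0] choose=5:
        H0 returns 70
        H1 returns [70]
        H2 returns [70]
        H3 returns [[70]]
      branch[1] choose=4:
        H0 returns 56
        H1 returns [56]
        H2 returns [56]
        H3 returns [[56]]
  branch[2] choose=5:
    choose[5, 4] @ H3
      branch[0] choose=5:
        H0 returns 95
        H1 returns [95]
        H2 returns [95]
        H3 returns [[95]]
      branch[1] choose=4:
        H0 returns 76
        H1 returns [76]
        H2 returns [76]
        H3 returns [[76]]
= [[85], [68], [70], [56], [95], [76]]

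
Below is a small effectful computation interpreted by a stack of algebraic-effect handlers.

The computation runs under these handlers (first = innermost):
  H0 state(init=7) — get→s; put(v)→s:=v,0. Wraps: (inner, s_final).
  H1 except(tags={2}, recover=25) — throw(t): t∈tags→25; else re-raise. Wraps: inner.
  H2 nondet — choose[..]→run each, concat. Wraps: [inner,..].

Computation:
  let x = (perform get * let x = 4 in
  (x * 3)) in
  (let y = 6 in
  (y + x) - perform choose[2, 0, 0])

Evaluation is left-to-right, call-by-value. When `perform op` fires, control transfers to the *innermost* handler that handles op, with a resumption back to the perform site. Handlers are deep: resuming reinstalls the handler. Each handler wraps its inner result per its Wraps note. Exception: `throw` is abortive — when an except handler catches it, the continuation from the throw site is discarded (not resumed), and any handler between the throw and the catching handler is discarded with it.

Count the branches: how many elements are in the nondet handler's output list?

Evaluation trace:
get @ H0 ⇒ 7
choose[2, 0, 0] @ H2
  branch[0] choose=2:
    H0 returns (88, 7)
    H1 returns (88, 7)
    H2 returns [(88, 7)]
  branch[1] choose=0:
    H0 returns (90, 7)
    H1 returns (90, 7)
    H2 returns [(90, 7)]
  branch[2] choose=0:
    H0 returns (90, 7)
    H1 returns (90, 7)
    H2 returns [(90, 7)]
= [(88, 7), (90, 7), (90, 7)]

Answer: 3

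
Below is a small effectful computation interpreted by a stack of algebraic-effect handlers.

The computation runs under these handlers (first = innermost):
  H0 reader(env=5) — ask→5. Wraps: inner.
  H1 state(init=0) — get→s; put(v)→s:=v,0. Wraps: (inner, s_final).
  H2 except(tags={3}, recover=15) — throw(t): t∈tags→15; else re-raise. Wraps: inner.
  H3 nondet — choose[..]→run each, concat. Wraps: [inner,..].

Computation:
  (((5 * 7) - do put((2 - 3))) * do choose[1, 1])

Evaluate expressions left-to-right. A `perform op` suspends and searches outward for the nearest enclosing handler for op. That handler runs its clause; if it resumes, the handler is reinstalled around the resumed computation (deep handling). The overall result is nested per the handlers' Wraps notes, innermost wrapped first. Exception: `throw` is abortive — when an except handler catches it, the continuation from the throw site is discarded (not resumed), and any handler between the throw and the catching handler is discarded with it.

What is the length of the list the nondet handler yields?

Answer: 2

Step-by-step:
put(-1) @ H1 ⇒ s:=-1
choose[1, 1] @ H3
  branch[0] choose=1:
    H0 returns 35
    H1 returns (35, -1)
    H2 returns (35, -1)
    H3 returns [(35, -1)]
  branch[1] choose=1:
    H0 returns 35
    H1 returns (35, -1)
    H2 returns (35, -1)
    H3 returns [(35, -1)]
= [(35, -1), (35, -1)]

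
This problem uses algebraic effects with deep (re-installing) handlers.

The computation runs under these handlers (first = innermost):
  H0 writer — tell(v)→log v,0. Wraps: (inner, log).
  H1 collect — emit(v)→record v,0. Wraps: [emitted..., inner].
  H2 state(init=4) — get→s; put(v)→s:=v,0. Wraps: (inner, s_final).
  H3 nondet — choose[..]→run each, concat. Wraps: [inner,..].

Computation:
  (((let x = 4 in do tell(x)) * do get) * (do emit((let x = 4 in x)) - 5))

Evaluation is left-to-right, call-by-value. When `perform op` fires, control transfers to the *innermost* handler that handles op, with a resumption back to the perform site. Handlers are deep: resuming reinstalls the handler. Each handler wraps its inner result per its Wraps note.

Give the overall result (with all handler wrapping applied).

Answer: [([4, (0, (4))], 4)]

Working:
tell(4) @ H0 ⇒ log+=4
get @ H2 ⇒ 4
emit(4) @ H1 ⇒ out+=4
H0 returns (0, (4))
H1 returns [4, (0, (4))]
H2 returns ([4, (0, (4))], 4)
H3 returns [([4, (0, (4))], 4)]
= [([4, (0, (4))], 4)]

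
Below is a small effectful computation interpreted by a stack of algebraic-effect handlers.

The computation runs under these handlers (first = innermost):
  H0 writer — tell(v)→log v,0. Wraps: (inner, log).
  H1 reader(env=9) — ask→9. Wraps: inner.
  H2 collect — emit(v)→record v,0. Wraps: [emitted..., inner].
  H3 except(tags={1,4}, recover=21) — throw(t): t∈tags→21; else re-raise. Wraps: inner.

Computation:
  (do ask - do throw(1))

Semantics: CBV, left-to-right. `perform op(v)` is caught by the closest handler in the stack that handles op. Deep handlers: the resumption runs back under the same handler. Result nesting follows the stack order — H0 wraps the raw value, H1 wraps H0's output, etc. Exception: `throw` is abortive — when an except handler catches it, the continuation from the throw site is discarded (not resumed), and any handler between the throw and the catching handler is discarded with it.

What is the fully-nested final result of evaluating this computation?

Working:
ask @ H1 ⇒ 9
throw(1) @ H3 caught ⇒ 21
= 21

Answer: 21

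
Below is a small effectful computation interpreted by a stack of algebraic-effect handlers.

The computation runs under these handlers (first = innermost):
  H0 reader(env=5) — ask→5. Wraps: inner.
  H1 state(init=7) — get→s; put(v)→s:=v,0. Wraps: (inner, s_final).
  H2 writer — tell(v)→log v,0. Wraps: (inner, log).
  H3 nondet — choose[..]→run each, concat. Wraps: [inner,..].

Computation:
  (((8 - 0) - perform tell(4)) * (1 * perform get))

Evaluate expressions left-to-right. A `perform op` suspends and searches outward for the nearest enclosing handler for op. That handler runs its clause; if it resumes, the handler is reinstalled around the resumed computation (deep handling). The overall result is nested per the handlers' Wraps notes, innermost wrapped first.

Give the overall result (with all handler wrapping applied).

Answer: [((56, 7), (4))]

Working:
tell(4) @ H2 ⇒ log+=4
get @ H1 ⇒ 7
H0 returns 56
H1 returns (56, 7)
H2 returns ((56, 7), (4))
H3 returns [((56, 7), (4))]
= [((56, 7), (4))]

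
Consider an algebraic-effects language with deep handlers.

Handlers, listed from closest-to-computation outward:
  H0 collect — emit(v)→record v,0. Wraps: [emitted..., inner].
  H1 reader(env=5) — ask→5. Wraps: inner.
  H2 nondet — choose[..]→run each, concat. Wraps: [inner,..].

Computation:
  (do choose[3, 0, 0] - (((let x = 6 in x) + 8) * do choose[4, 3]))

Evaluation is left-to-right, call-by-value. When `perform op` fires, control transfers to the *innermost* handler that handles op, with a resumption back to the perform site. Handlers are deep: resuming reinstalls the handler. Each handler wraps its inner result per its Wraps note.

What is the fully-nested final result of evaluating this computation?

Answer: [[-53], [-39], [-56], [-42], [-56], [-42]]

Evaluation trace:
choose[3, 0, 0] @ H2
  branch[0] choose=3:
    choose[4, 3] @ H2
      branch[0] choose=4:
        H0 returns [-53]
        H1 returns [-53]
        H2 returns [[-53]]
      branch[1] choose=3:
        H0 returns [-39]
        H1 returns [-39]
        H2 returns [[-39]]
  branch[1] choose=0:
    choose[4, 3] @ H2
      branch[0] choose=4:
        H0 returns [-56]
        H1 returns [-56]
        H2 returns [[-56]]
      branch[1] choose=3:
        H0 returns [-42]
        H1 returns [-42]
        H2 returns [[-42]]
  branch[2] choose=0:
    choose[4, 3] @ H2
      branch[0] choose=4:
        H0 returns [-56]
        H1 returns [-56]
        H2 returns [[-56]]
      branch[1] choose=3:
        H0 returns [-42]
        H1 returns [-42]
        H2 returns [[-42]]
= [[-53], [-39], [-56], [-42], [-56], [-42]]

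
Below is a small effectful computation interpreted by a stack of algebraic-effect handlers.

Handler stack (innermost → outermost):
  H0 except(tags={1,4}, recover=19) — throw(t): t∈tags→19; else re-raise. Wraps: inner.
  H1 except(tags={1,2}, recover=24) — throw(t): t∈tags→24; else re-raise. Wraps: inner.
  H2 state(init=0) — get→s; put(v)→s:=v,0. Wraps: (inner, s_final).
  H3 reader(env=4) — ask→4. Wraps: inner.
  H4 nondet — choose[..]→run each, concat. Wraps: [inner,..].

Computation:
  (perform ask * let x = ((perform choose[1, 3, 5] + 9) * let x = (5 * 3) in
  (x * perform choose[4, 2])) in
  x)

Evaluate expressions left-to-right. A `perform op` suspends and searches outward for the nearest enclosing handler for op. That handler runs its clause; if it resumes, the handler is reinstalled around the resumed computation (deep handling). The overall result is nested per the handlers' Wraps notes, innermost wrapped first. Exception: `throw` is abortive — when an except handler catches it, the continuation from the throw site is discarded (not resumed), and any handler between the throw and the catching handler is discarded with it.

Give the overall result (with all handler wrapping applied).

Answer: [(2400, 0), (1200, 0), (2880, 0), (1440, 0), (3360, 0), (1680, 0)]

Step-by-step:
ask @ H3 ⇒ 4
choose[1, 3, 5] @ H4
  branch[0] choose=1:
    choose[4, 2] @ H4
      branch[0] choose=4:
        H0 returns 2400
        H1 returns 2400
        H2 returns (2400, 0)
        H3 returns (2400, 0)
        H4 returns [(2400, 0)]
      branch[1] choose=2:
        H0 returns 1200
        H1 returns 1200
        H2 returns (1200, 0)
        H3 returns (1200, 0)
        H4 returns [(1200, 0)]
  branch[1] choose=3:
    choose[4, 2] @ H4
      branch[0] choose=4:
        H0 returns 2880
        H1 returns 2880
        H2 returns (2880, 0)
        H3 returns (2880, 0)
        H4 returns [(2880, 0)]
      branch[1] choose=2:
        H0 returns 1440
        H1 returns 1440
        H2 returns (1440, 0)
        H3 returns (1440, 0)
        H4 returns [(1440, 0)]
  branch[2] choose=5:
    choose[4, 2] @ H4
      branch[0] choose=4:
        H0 returns 3360
        H1 returns 3360
        H2 returns (3360, 0)
        H3 returns (3360, 0)
        H4 returns [(3360, 0)]
      branch[1] choose=2:
        H0 returns 1680
        H1 returns 1680
        H2 returns (1680, 0)
        H3 returns (1680, 0)
        H4 returns [(1680, 0)]
= [(2400, 0), (1200, 0), (2880, 0), (1440, 0), (3360, 0), (1680, 0)]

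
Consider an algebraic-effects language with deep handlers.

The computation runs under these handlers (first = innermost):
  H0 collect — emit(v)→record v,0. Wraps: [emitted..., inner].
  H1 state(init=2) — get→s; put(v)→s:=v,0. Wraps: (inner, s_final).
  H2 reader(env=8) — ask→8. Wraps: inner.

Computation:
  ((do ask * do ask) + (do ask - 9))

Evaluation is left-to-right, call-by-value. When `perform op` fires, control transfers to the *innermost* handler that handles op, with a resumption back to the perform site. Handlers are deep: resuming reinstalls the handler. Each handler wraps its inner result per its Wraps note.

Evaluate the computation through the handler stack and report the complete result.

Answer: ([63], 2)

Working:
ask @ H2 ⇒ 8
ask @ H2 ⇒ 8
ask @ H2 ⇒ 8
H0 returns [63]
H1 returns ([63], 2)
H2 returns ([63], 2)
= ([63], 2)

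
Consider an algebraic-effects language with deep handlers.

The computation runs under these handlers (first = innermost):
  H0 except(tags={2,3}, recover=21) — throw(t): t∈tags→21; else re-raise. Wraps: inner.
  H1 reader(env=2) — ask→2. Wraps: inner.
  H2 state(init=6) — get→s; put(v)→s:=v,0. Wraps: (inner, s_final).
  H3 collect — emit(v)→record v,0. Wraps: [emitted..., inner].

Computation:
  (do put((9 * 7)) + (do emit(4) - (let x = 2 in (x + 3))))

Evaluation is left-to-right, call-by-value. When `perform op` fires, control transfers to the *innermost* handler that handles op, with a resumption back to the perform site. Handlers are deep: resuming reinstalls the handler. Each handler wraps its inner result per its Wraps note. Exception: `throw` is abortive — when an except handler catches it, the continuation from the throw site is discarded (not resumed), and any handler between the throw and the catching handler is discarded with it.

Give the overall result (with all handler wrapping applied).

Answer: [4, (-5, 63)]

Evaluation trace:
put(63) @ H2 ⇒ s:=63
emit(4) @ H3 ⇒ out+=4
H0 returns -5
H1 returns -5
H2 returns (-5, 63)
H3 returns [4, (-5, 63)]
= [4, (-5, 63)]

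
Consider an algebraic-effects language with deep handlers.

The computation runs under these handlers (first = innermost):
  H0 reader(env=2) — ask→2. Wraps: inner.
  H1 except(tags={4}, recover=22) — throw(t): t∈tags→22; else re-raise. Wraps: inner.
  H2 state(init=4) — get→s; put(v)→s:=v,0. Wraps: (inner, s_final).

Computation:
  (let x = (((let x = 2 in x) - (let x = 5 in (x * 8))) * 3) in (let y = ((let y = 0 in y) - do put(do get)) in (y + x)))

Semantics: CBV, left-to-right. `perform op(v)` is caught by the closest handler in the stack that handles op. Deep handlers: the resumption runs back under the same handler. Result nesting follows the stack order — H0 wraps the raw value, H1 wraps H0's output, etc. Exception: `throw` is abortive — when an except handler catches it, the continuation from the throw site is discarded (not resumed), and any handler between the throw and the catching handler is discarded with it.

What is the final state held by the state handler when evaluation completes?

Evaluation trace:
get @ H2 ⇒ 4
put(4) @ H2 ⇒ s:=4
H0 returns -114
H1 returns -114
H2 returns (-114, 4)
= (-114, 4)

Answer: 4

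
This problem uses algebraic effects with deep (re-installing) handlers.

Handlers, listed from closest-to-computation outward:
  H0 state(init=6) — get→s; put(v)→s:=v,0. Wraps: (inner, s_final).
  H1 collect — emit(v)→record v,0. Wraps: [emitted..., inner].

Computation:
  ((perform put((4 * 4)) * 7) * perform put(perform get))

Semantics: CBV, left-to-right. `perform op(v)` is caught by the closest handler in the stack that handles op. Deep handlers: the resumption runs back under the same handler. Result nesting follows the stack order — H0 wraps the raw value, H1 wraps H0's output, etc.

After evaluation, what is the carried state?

Answer: 16

Working:
put(16) @ H0 ⇒ s:=16
get @ H0 ⇒ 16
put(16) @ H0 ⇒ s:=16
H0 returns (0, 16)
H1 returns [(0, 16)]
= [(0, 16)]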